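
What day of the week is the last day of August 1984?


August 1984 has 31 days
Anchor: Jan 1, 1984. With p = 1984 - 1 = 1983: (p + p//4 - p//100 + p//400) mod 7 = (1983 + 495 - 19 + 4) mod 7 = 2463 mod 7 = 6 -> Sunday (Mon=0 ... Sun=6)
Days before August (Jan-Jul): 213; August 1 index = (6 + 213) mod 7 = 2 -> Wednesday
Last day offset: 31 - 1 = 30 days
Weekday index = (2 + 30) mod 7 = 4

Friday, August 31


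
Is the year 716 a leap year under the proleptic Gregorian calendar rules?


Gregorian leap year rule: divisible by 4, but not by 100, unless also by 400.
716 is divisible by 4 but not 100 -> leap year

Yes


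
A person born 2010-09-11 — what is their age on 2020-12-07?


Birth: 2010-09-11
Reference: 2020-12-07
Year difference: 2020 - 2010 = 10

10 years old


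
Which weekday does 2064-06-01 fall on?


Date: June 1, 2064
Anchor: Jan 1, 2064. With p = 2064 - 1 = 2063: (p + p//4 - p//100 + p//400) mod 7 = (2063 + 515 - 20 + 5) mod 7 = 2563 mod 7 = 1 -> Tuesday (Mon=0 ... Sun=6)
Days before June (Jan-May): 152; offset = 152 + 1 - 1 = 152
Weekday index = (1 + 152) mod 7 = 6

Day of the week: Sunday


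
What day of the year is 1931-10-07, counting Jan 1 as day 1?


Date: October 7, 1931
Days in months 1 through 9: 273
Plus 7 days in October

Day of year: 280


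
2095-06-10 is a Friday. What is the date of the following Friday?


Current: Friday
Target: Friday
Days ahead: 7

Next Friday: 2095-06-17


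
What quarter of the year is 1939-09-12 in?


Month: September (month 9)
Q1: Jan-Mar, Q2: Apr-Jun, Q3: Jul-Sep, Q4: Oct-Dec

Q3


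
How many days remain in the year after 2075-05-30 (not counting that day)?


Day of year: 150 of 365
Remaining = 365 - 150

215 days


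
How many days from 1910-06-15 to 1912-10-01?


From 1910-06-15 to 1912-10-01
1910-06-15: days before June = 31 + 28 + 31 + 30 + 31 = 151 (1910 is not a leap year); day of year = 151 + 15 = 166
1912-10-01: days before October = 31 + 29 + 31 + 30 + 31 + 30 + 31 + 31 + 30 = 274 (1912 is a leap year); day of year = 274 + 1 = 275
Rest of 1910: 365 - 166 = 199
Full years 1911 (365): 365
Total = 199 + 365 + 275 = 839

839 days


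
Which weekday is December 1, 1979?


Target: December 1, 1979
Anchor: Jan 1, 1979. With p = 1979 - 1 = 1978: (p + p//4 - p//100 + p//400) mod 7 = (1978 + 494 - 19 + 4) mod 7 = 2457 mod 7 = 0 -> Monday (Mon=0 ... Sun=6)
Days before December (Jan-Nov): 334 days
Weekday index = (0 + 334) mod 7 = 5

Saturday


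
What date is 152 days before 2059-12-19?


Start: 2059-12-19, subtract 152 days
Back 19 days from December 19 reaches November 30, 2059 -> 133 left
November 2059 has 30 days -> back to October 31, 2059 -> 103 left
October 2059 has 31 days -> back to September 30, 2059 -> 72 left
September 2059 has 30 days -> back to August 31, 2059 -> 42 left
August 2059 has 31 days -> back to July 31, 2059 -> 11 left
July 2059: 31 - 11 = 20 -> lands on July 20

Result: 2059-07-20


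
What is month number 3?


Month 3 of 12

March


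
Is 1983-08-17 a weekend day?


Anchor: Jan 1, 1983. With p = 1983 - 1 = 1982: (p + p//4 - p//100 + p//400) mod 7 = (1982 + 495 - 19 + 4) mod 7 = 2462 mod 7 = 5 -> Saturday (Mon=0 ... Sun=6)
Day of year: 229; offset = 228
Weekday index = (5 + 228) mod 7 = 2 -> Wednesday
Weekend days: Saturday, Sunday

No


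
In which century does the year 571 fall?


Century = (year - 1) // 100 + 1
= (571 - 1) // 100 + 1
= 570 // 100 + 1
= 5 + 1

6th century


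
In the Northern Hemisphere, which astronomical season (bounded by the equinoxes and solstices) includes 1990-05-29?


Date: May 29
Astronomical Spring (approx.; exact equinox/solstice day varies by year): March 20 to June 20
May 29 falls within the Spring window

Spring


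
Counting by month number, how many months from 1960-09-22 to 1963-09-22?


From September 1960 to September 1963
3 years * 12 = 36 months = 36

36 months


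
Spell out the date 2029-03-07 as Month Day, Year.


ISO 2029-03-07 parses as year=2029, month=03, day=07
Month 3 -> March

March 7, 2029


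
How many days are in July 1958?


July 1958

31 days


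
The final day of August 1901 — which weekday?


August 1901 has 31 days
Anchor: Jan 1, 1901. With p = 1901 - 1 = 1900: (p + p//4 - p//100 + p//400) mod 7 = (1900 + 475 - 19 + 4) mod 7 = 2360 mod 7 = 1 -> Tuesday (Mon=0 ... Sun=6)
Days before August (Jan-Jul): 212; August 1 index = (1 + 212) mod 7 = 3 -> Thursday
Last day offset: 31 - 1 = 30 days
Weekday index = (3 + 30) mod 7 = 5

Saturday, August 31


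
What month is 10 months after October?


October is month 10
10 + 10 = 20; wrap: 20 - 12 = 8

August


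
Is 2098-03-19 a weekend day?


Anchor: Jan 1, 2098. With p = 2098 - 1 = 2097: (p + p//4 - p//100 + p//400) mod 7 = (2097 + 524 - 20 + 5) mod 7 = 2606 mod 7 = 2 -> Wednesday (Mon=0 ... Sun=6)
Day of year: 78; offset = 77
Weekday index = (2 + 77) mod 7 = 2 -> Wednesday
Weekend days: Saturday, Sunday

No


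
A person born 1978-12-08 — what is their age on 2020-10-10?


Birth: 1978-12-08
Reference: 2020-10-10
Year difference: 2020 - 1978 = 42
Birthday not yet reached in 2020, subtract 1

41 years old


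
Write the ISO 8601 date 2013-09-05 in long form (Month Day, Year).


ISO 2013-09-05 parses as year=2013, month=09, day=05
Month 9 -> September

September 5, 2013


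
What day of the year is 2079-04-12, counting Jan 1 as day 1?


Date: April 12, 2079
Days in months 1 through 3: 90
Plus 12 days in April

Day of year: 102


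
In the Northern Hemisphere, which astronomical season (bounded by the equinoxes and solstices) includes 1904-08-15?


Date: August 15
Astronomical Summer (approx.; exact equinox/solstice day varies by year): June 21 to September 21
August 15 falls within the Summer window

Summer


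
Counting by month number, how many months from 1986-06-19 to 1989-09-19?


From June 1986 to September 1989
3 years * 12 = 36 months, plus 3 months = 39

39 months


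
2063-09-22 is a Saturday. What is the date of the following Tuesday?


Current: Saturday
Target: Tuesday
Days ahead: 3

Next Tuesday: 2063-09-25


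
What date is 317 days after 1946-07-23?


Start: 1946-07-23, add 317 days
July 1946 has 31 days: 31 - 23 = 8 days to July 31 -> 309 left
August 1946 has 31 days -> 278 left
September 1946 has 30 days -> 248 left
October 1946 has 31 days -> 217 left
November 1946 has 30 days -> 187 left
December 1946 has 31 days -> 156 left
January 1947 has 31 days -> 125 left
February 1947 has 28 days -> 97 left
March 1947 has 31 days -> 66 left
April 1947 has 30 days -> 36 left
May 1947 has 31 days -> 5 left
June 1947: 5 <= 30 -> lands on June 5

Result: 1947-06-05


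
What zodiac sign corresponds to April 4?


Date: April 4
Conventional tropical zodiac dates: Aries from March 21 onward; Taurus starts April 20
April 4 falls within the Aries range

Aries


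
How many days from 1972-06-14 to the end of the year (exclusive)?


Day of year: 166 of 366
Remaining = 366 - 166

200 days


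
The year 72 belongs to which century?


Century = (year - 1) // 100 + 1
= (72 - 1) // 100 + 1
= 71 // 100 + 1
= 0 + 1

1st century


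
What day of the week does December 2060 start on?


Target: December 1, 2060
Anchor: Jan 1, 2060. With p = 2060 - 1 = 2059: (p + p//4 - p//100 + p//400) mod 7 = (2059 + 514 - 20 + 5) mod 7 = 2558 mod 7 = 3 -> Thursday (Mon=0 ... Sun=6)
Days before December (Jan-Nov): 335 days
Weekday index = (3 + 335) mod 7 = 2

Wednesday


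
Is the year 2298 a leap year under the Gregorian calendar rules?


Gregorian leap year rule: divisible by 4, but not by 100, unless also by 400.
2298 is not divisible by 4 -> not a leap year

No


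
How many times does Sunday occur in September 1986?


September 1986 has 30 days
Anchor: Jan 1, 1986. With p = 1986 - 1 = 1985: (p + p//4 - p//100 + p//400) mod 7 = (1985 + 496 - 19 + 4) mod 7 = 2466 mod 7 = 2 -> Wednesday (Mon=0 ... Sun=6)
Days before September (Jan-Aug): 243; September 1 index = (2 + 243) mod 7 = 0 -> Monday
First Sunday is September 7
Sundays: 7, 14, 21, 28

4 Sundays


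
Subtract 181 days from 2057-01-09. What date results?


Start: 2057-01-09, subtract 181 days
Back 9 days from January 9 reaches December 31, 2056 -> 172 left
December 2056 has 31 days -> back to November 30, 2056 -> 141 left
November 2056 has 30 days -> back to October 31, 2056 -> 111 left
October 2056 has 31 days -> back to September 30, 2056 -> 80 left
September 2056 has 30 days -> back to August 31, 2056 -> 50 left
August 2056 has 31 days -> back to July 31, 2056 -> 19 left
July 2056: 31 - 19 = 12 -> lands on July 12

Result: 2056-07-12


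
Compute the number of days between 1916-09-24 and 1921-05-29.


From 1916-09-24 to 1921-05-29
1916-09-24: days before September = 31 + 29 + 31 + 30 + 31 + 30 + 31 + 31 = 244 (1916 is a leap year); day of year = 244 + 24 = 268
1921-05-29: days before May = 31 + 28 + 31 + 30 = 120 (1921 is not a leap year); day of year = 120 + 29 = 149
Rest of 1916: 366 - 268 = 98
Full years 1917 (365), 1918 (365), 1919 (365), 1920 (366): 1461
Total = 98 + 1461 + 149 = 1708

1708 days


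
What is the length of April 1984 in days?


April 1984

30 days


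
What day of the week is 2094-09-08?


Date: September 8, 2094
Anchor: Jan 1, 2094. With p = 2094 - 1 = 2093: (p + p//4 - p//100 + p//400) mod 7 = (2093 + 523 - 20 + 5) mod 7 = 2601 mod 7 = 4 -> Friday (Mon=0 ... Sun=6)
Days before September (Jan-Aug): 243; offset = 243 + 8 - 1 = 250
Weekday index = (4 + 250) mod 7 = 2

Day of the week: Wednesday


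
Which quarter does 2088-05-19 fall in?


Month: May (month 5)
Q1: Jan-Mar, Q2: Apr-Jun, Q3: Jul-Sep, Q4: Oct-Dec

Q2


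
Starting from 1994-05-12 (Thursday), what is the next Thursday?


Current: Thursday
Target: Thursday
Days ahead: 7

Next Thursday: 1994-05-19


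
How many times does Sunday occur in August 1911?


August 1911 has 31 days
Anchor: Jan 1, 1911. With p = 1911 - 1 = 1910: (p + p//4 - p//100 + p//400) mod 7 = (1910 + 477 - 19 + 4) mod 7 = 2372 mod 7 = 6 -> Sunday (Mon=0 ... Sun=6)
Days before August (Jan-Jul): 212; August 1 index = (6 + 212) mod 7 = 1 -> Tuesday
First Sunday is August 6
Sundays: 6, 13, 20, 27

4 Sundays


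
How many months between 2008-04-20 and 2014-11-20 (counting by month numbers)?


From April 2008 to November 2014
6 years * 12 = 72 months, plus 7 months = 79

79 months


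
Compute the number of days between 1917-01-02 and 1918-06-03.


From 1917-01-02 to 1918-06-03
1917-01-02: day of year = 2
1918-06-03: days before June = 31 + 28 + 31 + 30 + 31 = 151 (1918 is not a leap year); day of year = 151 + 3 = 154
Rest of 1917: 365 - 2 = 363
Total = 363 + 154 = 517

517 days


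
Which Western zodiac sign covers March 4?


Date: March 4
Conventional tropical zodiac dates: Pisces from February 19 onward; Aries starts March 21
March 4 falls within the Pisces range

Pisces


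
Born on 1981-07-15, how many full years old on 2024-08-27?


Birth: 1981-07-15
Reference: 2024-08-27
Year difference: 2024 - 1981 = 43

43 years old


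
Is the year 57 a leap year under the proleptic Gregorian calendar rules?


Gregorian leap year rule: divisible by 4, but not by 100, unless also by 400.
57 is not divisible by 4 -> not a leap year

No


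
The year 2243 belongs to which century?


Century = (year - 1) // 100 + 1
= (2243 - 1) // 100 + 1
= 2242 // 100 + 1
= 22 + 1

23rd century


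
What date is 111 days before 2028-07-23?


Start: 2028-07-23, subtract 111 days
Back 23 days from July 23 reaches June 30, 2028 -> 88 left
June 2028 has 30 days -> back to May 31, 2028 -> 58 left
May 2028 has 31 days -> back to April 30, 2028 -> 27 left
April 2028: 30 - 27 = 3 -> lands on April 3

Result: 2028-04-03


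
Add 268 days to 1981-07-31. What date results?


Start: 1981-07-31, add 268 days
July 31 is the last day of July 1981 -> 268 left
August 1981 has 31 days -> 237 left
September 1981 has 30 days -> 207 left
October 1981 has 31 days -> 176 left
November 1981 has 30 days -> 146 left
December 1981 has 31 days -> 115 left
January 1982 has 31 days -> 84 left
February 1982 has 28 days -> 56 left
March 1982 has 31 days -> 25 left
April 1982: 25 <= 30 -> lands on April 25

Result: 1982-04-25


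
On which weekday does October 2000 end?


October 2000 has 31 days
Anchor: Jan 1, 2000. With p = 2000 - 1 = 1999: (p + p//4 - p//100 + p//400) mod 7 = (1999 + 499 - 19 + 4) mod 7 = 2483 mod 7 = 5 -> Saturday (Mon=0 ... Sun=6)
Days before October (Jan-Sep): 274; October 1 index = (5 + 274) mod 7 = 6 -> Sunday
Last day offset: 31 - 1 = 30 days
Weekday index = (6 + 30) mod 7 = 1

Tuesday, October 31


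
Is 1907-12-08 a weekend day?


Anchor: Jan 1, 1907. With p = 1907 - 1 = 1906: (p + p//4 - p//100 + p//400) mod 7 = (1906 + 476 - 19 + 4) mod 7 = 2367 mod 7 = 1 -> Tuesday (Mon=0 ... Sun=6)
Day of year: 342; offset = 341
Weekday index = (1 + 341) mod 7 = 6 -> Sunday
Weekend days: Saturday, Sunday

Yes


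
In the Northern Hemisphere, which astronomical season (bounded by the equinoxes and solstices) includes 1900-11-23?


Date: November 23
Astronomical Autumn (approx.; exact equinox/solstice day varies by year): September 22 to December 20
November 23 falls within the Autumn window

Autumn


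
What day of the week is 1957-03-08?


Date: March 8, 1957
Anchor: Jan 1, 1957. With p = 1957 - 1 = 1956: (p + p//4 - p//100 + p//400) mod 7 = (1956 + 489 - 19 + 4) mod 7 = 2430 mod 7 = 1 -> Tuesday (Mon=0 ... Sun=6)
Days before March (Jan-Feb): 59; offset = 59 + 8 - 1 = 66
Weekday index = (1 + 66) mod 7 = 4

Day of the week: Friday


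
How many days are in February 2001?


February 2001 (leap year: no)

28 days


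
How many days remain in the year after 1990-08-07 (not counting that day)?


Day of year: 219 of 365
Remaining = 365 - 219

146 days


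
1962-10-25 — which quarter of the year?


Month: October (month 10)
Q1: Jan-Mar, Q2: Apr-Jun, Q3: Jul-Sep, Q4: Oct-Dec

Q4


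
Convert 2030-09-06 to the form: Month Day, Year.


ISO 2030-09-06 parses as year=2030, month=09, day=06
Month 9 -> September

September 6, 2030


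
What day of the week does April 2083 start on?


Target: April 1, 2083
Anchor: Jan 1, 2083. With p = 2083 - 1 = 2082: (p + p//4 - p//100 + p//400) mod 7 = (2082 + 520 - 20 + 5) mod 7 = 2587 mod 7 = 4 -> Friday (Mon=0 ... Sun=6)
Days before April (Jan-Mar): 90 days
Weekday index = (4 + 90) mod 7 = 3

Thursday


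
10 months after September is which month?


September is month 9
9 + 10 = 19; wrap: 19 - 12 = 7

July


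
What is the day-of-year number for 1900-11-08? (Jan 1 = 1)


Date: November 8, 1900
Days in months 1 through 10: 304
Plus 8 days in November

Day of year: 312


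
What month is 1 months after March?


March is month 3
3 + 1 = 4

April


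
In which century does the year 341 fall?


Century = (year - 1) // 100 + 1
= (341 - 1) // 100 + 1
= 340 // 100 + 1
= 3 + 1

4th century


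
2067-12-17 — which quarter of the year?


Month: December (month 12)
Q1: Jan-Mar, Q2: Apr-Jun, Q3: Jul-Sep, Q4: Oct-Dec

Q4


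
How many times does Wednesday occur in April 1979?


April 1979 has 30 days
Anchor: Jan 1, 1979. With p = 1979 - 1 = 1978: (p + p//4 - p//100 + p//400) mod 7 = (1978 + 494 - 19 + 4) mod 7 = 2457 mod 7 = 0 -> Monday (Mon=0 ... Sun=6)
Days before April (Jan-Mar): 90; April 1 index = (0 + 90) mod 7 = 6 -> Sunday
First Wednesday is April 4
Wednesdays: 4, 11, 18, 25

4 Wednesdays


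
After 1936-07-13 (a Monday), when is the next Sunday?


Current: Monday
Target: Sunday
Days ahead: 6

Next Sunday: 1936-07-19


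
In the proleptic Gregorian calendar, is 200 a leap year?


Gregorian leap year rule: divisible by 4, but not by 100, unless also by 400.
200 is divisible by 100 but not 400 -> not a leap year

No


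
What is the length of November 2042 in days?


November 2042

30 days


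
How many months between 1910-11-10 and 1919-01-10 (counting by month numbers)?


From November 1910 to January 1919
9 years * 12 = 108 months, minus 10 months = 98

98 months


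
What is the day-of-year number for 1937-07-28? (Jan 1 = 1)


Date: July 28, 1937
Days in months 1 through 6: 181
Plus 28 days in July

Day of year: 209


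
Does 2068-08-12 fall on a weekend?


Anchor: Jan 1, 2068. With p = 2068 - 1 = 2067: (p + p//4 - p//100 + p//400) mod 7 = (2067 + 516 - 20 + 5) mod 7 = 2568 mod 7 = 6 -> Sunday (Mon=0 ... Sun=6)
Day of year: 225; offset = 224
Weekday index = (6 + 224) mod 7 = 6 -> Sunday
Weekend days: Saturday, Sunday

Yes


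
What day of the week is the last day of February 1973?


February 1973 has 28 days
Anchor: Jan 1, 1973. With p = 1973 - 1 = 1972: (p + p//4 - p//100 + p//400) mod 7 = (1972 + 493 - 19 + 4) mod 7 = 2450 mod 7 = 0 -> Monday (Mon=0 ... Sun=6)
Days before February (Jan): 31; February 1 index = (0 + 31) mod 7 = 3 -> Thursday
Last day offset: 28 - 1 = 27 days
Weekday index = (3 + 27) mod 7 = 2

Wednesday, February 28


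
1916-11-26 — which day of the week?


Date: November 26, 1916
Anchor: Jan 1, 1916. With p = 1916 - 1 = 1915: (p + p//4 - p//100 + p//400) mod 7 = (1915 + 478 - 19 + 4) mod 7 = 2378 mod 7 = 5 -> Saturday (Mon=0 ... Sun=6)
Days before November (Jan-Oct): 305; offset = 305 + 26 - 1 = 330
Weekday index = (5 + 330) mod 7 = 6

Day of the week: Sunday


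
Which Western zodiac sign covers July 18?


Date: July 18
Conventional tropical zodiac dates: Cancer from June 21 onward; Leo starts July 23
July 18 falls within the Cancer range

Cancer


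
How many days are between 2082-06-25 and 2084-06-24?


From 2082-06-25 to 2084-06-24
2082-06-25: days before June = 31 + 28 + 31 + 30 + 31 = 151 (2082 is not a leap year); day of year = 151 + 25 = 176
2084-06-24: days before June = 31 + 29 + 31 + 30 + 31 = 152 (2084 is a leap year); day of year = 152 + 24 = 176
Rest of 2082: 365 - 176 = 189
Full years 2083 (365): 365
Total = 189 + 365 + 176 = 730

730 days


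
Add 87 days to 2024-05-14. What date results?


Start: 2024-05-14, add 87 days
May 2024 has 31 days: 31 - 14 = 17 days to May 31 -> 70 left
June 2024 has 30 days -> 40 left
July 2024 has 31 days -> 9 left
August 2024: 9 <= 31 -> lands on August 9

Result: 2024-08-09


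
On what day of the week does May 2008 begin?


Target: May 1, 2008
Anchor: Jan 1, 2008. With p = 2008 - 1 = 2007: (p + p//4 - p//100 + p//400) mod 7 = (2007 + 501 - 20 + 5) mod 7 = 2493 mod 7 = 1 -> Tuesday (Mon=0 ... Sun=6)
Days before May (Jan-Apr): 121 days
Weekday index = (1 + 121) mod 7 = 3

Thursday


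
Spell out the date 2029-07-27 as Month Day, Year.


ISO 2029-07-27 parses as year=2029, month=07, day=27
Month 7 -> July

July 27, 2029


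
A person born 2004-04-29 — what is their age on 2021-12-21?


Birth: 2004-04-29
Reference: 2021-12-21
Year difference: 2021 - 2004 = 17

17 years old


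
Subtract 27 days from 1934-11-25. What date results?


Start: 1934-11-25, subtract 27 days
Back 25 days from November 25 reaches October 31, 1934 -> 2 left
October 1934: 31 - 2 = 29 -> lands on October 29

Result: 1934-10-29


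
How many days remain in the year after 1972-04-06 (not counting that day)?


Day of year: 97 of 366
Remaining = 366 - 97

269 days


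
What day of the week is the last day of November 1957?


November 1957 has 30 days
Anchor: Jan 1, 1957. With p = 1957 - 1 = 1956: (p + p//4 - p//100 + p//400) mod 7 = (1956 + 489 - 19 + 4) mod 7 = 2430 mod 7 = 1 -> Tuesday (Mon=0 ... Sun=6)
Days before November (Jan-Oct): 304; November 1 index = (1 + 304) mod 7 = 4 -> Friday
Last day offset: 30 - 1 = 29 days
Weekday index = (4 + 29) mod 7 = 5

Saturday, November 30


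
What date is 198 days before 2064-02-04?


Start: 2064-02-04, subtract 198 days
Back 4 days from February 4 reaches January 31, 2064 -> 194 left
January 2064 has 31 days -> back to December 31, 2063 -> 163 left
December 2063 has 31 days -> back to November 30, 2063 -> 132 left
November 2063 has 30 days -> back to October 31, 2063 -> 102 left
October 2063 has 31 days -> back to September 30, 2063 -> 71 left
September 2063 has 30 days -> back to August 31, 2063 -> 41 left
August 2063 has 31 days -> back to July 31, 2063 -> 10 left
July 2063: 31 - 10 = 21 -> lands on July 21

Result: 2063-07-21


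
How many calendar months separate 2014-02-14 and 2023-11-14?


From February 2014 to November 2023
9 years * 12 = 108 months, plus 9 months = 117

117 months


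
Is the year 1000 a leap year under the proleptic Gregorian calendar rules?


Gregorian leap year rule: divisible by 4, but not by 100, unless also by 400.
1000 is divisible by 100 but not 400 -> not a leap year

No


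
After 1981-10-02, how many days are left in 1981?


Day of year: 275 of 365
Remaining = 365 - 275

90 days


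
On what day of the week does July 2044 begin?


Target: July 1, 2044
Anchor: Jan 1, 2044. With p = 2044 - 1 = 2043: (p + p//4 - p//100 + p//400) mod 7 = (2043 + 510 - 20 + 5) mod 7 = 2538 mod 7 = 4 -> Friday (Mon=0 ... Sun=6)
Days before July (Jan-Jun): 182 days
Weekday index = (4 + 182) mod 7 = 4

Friday


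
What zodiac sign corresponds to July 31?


Date: July 31
Conventional tropical zodiac dates: Leo from July 23 onward; Virgo starts August 23
July 31 falls within the Leo range

Leo


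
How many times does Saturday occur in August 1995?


August 1995 has 31 days
Anchor: Jan 1, 1995. With p = 1995 - 1 = 1994: (p + p//4 - p//100 + p//400) mod 7 = (1994 + 498 - 19 + 4) mod 7 = 2477 mod 7 = 6 -> Sunday (Mon=0 ... Sun=6)
Days before August (Jan-Jul): 212; August 1 index = (6 + 212) mod 7 = 1 -> Tuesday
First Saturday is August 5
Saturdays: 5, 12, 19, 26

4 Saturdays


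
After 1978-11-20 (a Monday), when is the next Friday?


Current: Monday
Target: Friday
Days ahead: 4

Next Friday: 1978-11-24


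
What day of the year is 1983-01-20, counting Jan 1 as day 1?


Date: January 20, 1983
No months before January
Plus 20 days in January

Day of year: 20


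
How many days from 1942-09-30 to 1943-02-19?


From 1942-09-30 to 1943-02-19
1942-09-30: days before September = 31 + 28 + 31 + 30 + 31 + 30 + 31 + 31 = 243 (1942 is not a leap year); day of year = 243 + 30 = 273
1943-02-19: days before February = 31; day of year = 31 + 19 = 50
Rest of 1942: 365 - 273 = 92
Total = 92 + 50 = 142

142 days


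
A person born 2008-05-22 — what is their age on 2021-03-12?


Birth: 2008-05-22
Reference: 2021-03-12
Year difference: 2021 - 2008 = 13
Birthday not yet reached in 2021, subtract 1

12 years old


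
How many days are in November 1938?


November 1938

30 days


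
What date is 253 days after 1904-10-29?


Start: 1904-10-29, add 253 days
October 1904 has 31 days: 31 - 29 = 2 days to October 31 -> 251 left
November 1904 has 30 days -> 221 left
December 1904 has 31 days -> 190 left
January 1905 has 31 days -> 159 left
February 1905 has 28 days -> 131 left
March 1905 has 31 days -> 100 left
April 1905 has 30 days -> 70 left
May 1905 has 31 days -> 39 left
June 1905 has 30 days -> 9 left
July 1905: 9 <= 31 -> lands on July 9

Result: 1905-07-09


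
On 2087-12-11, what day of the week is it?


Date: December 11, 2087
Anchor: Jan 1, 2087. With p = 2087 - 1 = 2086: (p + p//4 - p//100 + p//400) mod 7 = (2086 + 521 - 20 + 5) mod 7 = 2592 mod 7 = 2 -> Wednesday (Mon=0 ... Sun=6)
Days before December (Jan-Nov): 334; offset = 334 + 11 - 1 = 344
Weekday index = (2 + 344) mod 7 = 3

Day of the week: Thursday


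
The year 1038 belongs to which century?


Century = (year - 1) // 100 + 1
= (1038 - 1) // 100 + 1
= 1037 // 100 + 1
= 10 + 1

11th century


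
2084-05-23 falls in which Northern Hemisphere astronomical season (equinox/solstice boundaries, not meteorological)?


Date: May 23
Astronomical Spring (approx.; exact equinox/solstice day varies by year): March 20 to June 20
May 23 falls within the Spring window

Spring


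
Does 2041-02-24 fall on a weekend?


Anchor: Jan 1, 2041. With p = 2041 - 1 = 2040: (p + p//4 - p//100 + p//400) mod 7 = (2040 + 510 - 20 + 5) mod 7 = 2535 mod 7 = 1 -> Tuesday (Mon=0 ... Sun=6)
Day of year: 55; offset = 54
Weekday index = (1 + 54) mod 7 = 6 -> Sunday
Weekend days: Saturday, Sunday

Yes


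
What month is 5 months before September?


September is month 9
9 - 5 = 4

April


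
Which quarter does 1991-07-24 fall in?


Month: July (month 7)
Q1: Jan-Mar, Q2: Apr-Jun, Q3: Jul-Sep, Q4: Oct-Dec

Q3


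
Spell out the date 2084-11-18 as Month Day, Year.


ISO 2084-11-18 parses as year=2084, month=11, day=18
Month 11 -> November

November 18, 2084


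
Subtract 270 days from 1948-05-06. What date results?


Start: 1948-05-06, subtract 270 days
Back 6 days from May 6 reaches April 30, 1948 -> 264 left
April 1948 has 30 days -> back to March 31, 1948 -> 234 left
March 1948 has 31 days -> back to February 29, 1948 -> 203 left
February 1948 has 29 days -> back to January 31, 1948 -> 174 left
January 1948 has 31 days -> back to December 31, 1947 -> 143 left
December 1947 has 31 days -> back to November 30, 1947 -> 112 left
November 1947 has 30 days -> back to October 31, 1947 -> 82 left
October 1947 has 31 days -> back to September 30, 1947 -> 51 left
September 1947 has 30 days -> back to August 31, 1947 -> 21 left
August 1947: 31 - 21 = 10 -> lands on August 10

Result: 1947-08-10


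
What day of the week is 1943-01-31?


Date: January 31, 1943
Anchor: Jan 1, 1943. With p = 1943 - 1 = 1942: (p + p//4 - p//100 + p//400) mod 7 = (1942 + 485 - 19 + 4) mod 7 = 2412 mod 7 = 4 -> Friday (Mon=0 ... Sun=6)
Days into year = 31 - 1 = 30
Weekday index = (4 + 30) mod 7 = 6

Day of the week: Sunday


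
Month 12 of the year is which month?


Month 12 of 12

December


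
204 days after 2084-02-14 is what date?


Start: 2084-02-14, add 204 days
February 2084 has 29 days: 29 - 14 = 15 days to February 29 -> 189 left
March 2084 has 31 days -> 158 left
April 2084 has 30 days -> 128 left
May 2084 has 31 days -> 97 left
June 2084 has 30 days -> 67 left
July 2084 has 31 days -> 36 left
August 2084 has 31 days -> 5 left
September 2084: 5 <= 30 -> lands on September 5

Result: 2084-09-05


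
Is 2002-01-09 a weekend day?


Anchor: Jan 1, 2002. With p = 2002 - 1 = 2001: (p + p//4 - p//100 + p//400) mod 7 = (2001 + 500 - 20 + 5) mod 7 = 2486 mod 7 = 1 -> Tuesday (Mon=0 ... Sun=6)
Day of year: 9; offset = 8
Weekday index = (1 + 8) mod 7 = 2 -> Wednesday
Weekend days: Saturday, Sunday

No


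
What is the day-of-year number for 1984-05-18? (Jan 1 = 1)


Date: May 18, 1984
Days in months 1 through 4: 121
Plus 18 days in May

Day of year: 139


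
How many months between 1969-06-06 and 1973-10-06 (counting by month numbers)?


From June 1969 to October 1973
4 years * 12 = 48 months, plus 4 months = 52

52 months


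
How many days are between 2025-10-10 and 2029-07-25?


From 2025-10-10 to 2029-07-25
2025-10-10: days before October = 31 + 28 + 31 + 30 + 31 + 30 + 31 + 31 + 30 = 273 (2025 is not a leap year); day of year = 273 + 10 = 283
2029-07-25: days before July = 31 + 28 + 31 + 30 + 31 + 30 = 181 (2029 is not a leap year); day of year = 181 + 25 = 206
Rest of 2025: 365 - 283 = 82
Full years 2026 (365), 2027 (365), 2028 (366): 1096
Total = 82 + 1096 + 206 = 1384

1384 days


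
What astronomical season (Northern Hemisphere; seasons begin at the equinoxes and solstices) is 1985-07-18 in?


Date: July 18
Astronomical Summer (approx.; exact equinox/solstice day varies by year): June 21 to September 21
July 18 falls within the Summer window

Summer


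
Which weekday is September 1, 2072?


Target: September 1, 2072
Anchor: Jan 1, 2072. With p = 2072 - 1 = 2071: (p + p//4 - p//100 + p//400) mod 7 = (2071 + 517 - 20 + 5) mod 7 = 2573 mod 7 = 4 -> Friday (Mon=0 ... Sun=6)
Days before September (Jan-Aug): 244 days
Weekday index = (4 + 244) mod 7 = 3

Thursday


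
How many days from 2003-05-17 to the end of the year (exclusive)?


Day of year: 137 of 365
Remaining = 365 - 137

228 days


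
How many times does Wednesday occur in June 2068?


June 2068 has 30 days
Anchor: Jan 1, 2068. With p = 2068 - 1 = 2067: (p + p//4 - p//100 + p//400) mod 7 = (2067 + 516 - 20 + 5) mod 7 = 2568 mod 7 = 6 -> Sunday (Mon=0 ... Sun=6)
Days before June (Jan-May): 152; June 1 index = (6 + 152) mod 7 = 4 -> Friday
First Wednesday is June 6
Wednesdays: 6, 13, 20, 27

4 Wednesdays


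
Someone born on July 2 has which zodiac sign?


Date: July 2
Conventional tropical zodiac dates: Cancer from June 21 onward; Leo starts July 23
July 2 falls within the Cancer range

Cancer


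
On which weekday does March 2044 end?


March 2044 has 31 days
Anchor: Jan 1, 2044. With p = 2044 - 1 = 2043: (p + p//4 - p//100 + p//400) mod 7 = (2043 + 510 - 20 + 5) mod 7 = 2538 mod 7 = 4 -> Friday (Mon=0 ... Sun=6)
Days before March (Jan-Feb): 60; March 1 index = (4 + 60) mod 7 = 1 -> Tuesday
Last day offset: 31 - 1 = 30 days
Weekday index = (1 + 30) mod 7 = 3

Thursday, March 31


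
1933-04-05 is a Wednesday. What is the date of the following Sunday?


Current: Wednesday
Target: Sunday
Days ahead: 4

Next Sunday: 1933-04-09


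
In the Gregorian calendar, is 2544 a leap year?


Gregorian leap year rule: divisible by 4, but not by 100, unless also by 400.
2544 is divisible by 4 but not 100 -> leap year

Yes


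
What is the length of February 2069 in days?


February 2069 (leap year: no)

28 days


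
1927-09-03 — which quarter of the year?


Month: September (month 9)
Q1: Jan-Mar, Q2: Apr-Jun, Q3: Jul-Sep, Q4: Oct-Dec

Q3


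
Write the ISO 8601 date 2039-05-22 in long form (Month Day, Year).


ISO 2039-05-22 parses as year=2039, month=05, day=22
Month 5 -> May

May 22, 2039


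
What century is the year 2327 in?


Century = (year - 1) // 100 + 1
= (2327 - 1) // 100 + 1
= 2326 // 100 + 1
= 23 + 1

24th century


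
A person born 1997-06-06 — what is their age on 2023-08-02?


Birth: 1997-06-06
Reference: 2023-08-02
Year difference: 2023 - 1997 = 26

26 years old


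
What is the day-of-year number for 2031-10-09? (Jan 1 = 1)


Date: October 9, 2031
Days in months 1 through 9: 273
Plus 9 days in October

Day of year: 282


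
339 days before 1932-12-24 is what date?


Start: 1932-12-24, subtract 339 days
Back 24 days from December 24 reaches November 30, 1932 -> 315 left
November 1932 has 30 days -> back to October 31, 1932 -> 285 left
October 1932 has 31 days -> back to September 30, 1932 -> 254 left
September 1932 has 30 days -> back to August 31, 1932 -> 224 left
August 1932 has 31 days -> back to July 31, 1932 -> 193 left
July 1932 has 31 days -> back to June 30, 1932 -> 162 left
June 1932 has 30 days -> back to May 31, 1932 -> 132 left
May 1932 has 31 days -> back to April 30, 1932 -> 101 left
April 1932 has 30 days -> back to March 31, 1932 -> 71 left
March 1932 has 31 days -> back to February 29, 1932 -> 40 left
February 1932 has 29 days -> back to January 31, 1932 -> 11 left
January 1932: 31 - 11 = 20 -> lands on January 20

Result: 1932-01-20


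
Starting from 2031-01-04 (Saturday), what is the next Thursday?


Current: Saturday
Target: Thursday
Days ahead: 5

Next Thursday: 2031-01-09


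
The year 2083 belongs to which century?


Century = (year - 1) // 100 + 1
= (2083 - 1) // 100 + 1
= 2082 // 100 + 1
= 20 + 1

21st century


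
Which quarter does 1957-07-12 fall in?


Month: July (month 7)
Q1: Jan-Mar, Q2: Apr-Jun, Q3: Jul-Sep, Q4: Oct-Dec

Q3


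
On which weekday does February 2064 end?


February 2064 has 29 days
Anchor: Jan 1, 2064. With p = 2064 - 1 = 2063: (p + p//4 - p//100 + p//400) mod 7 = (2063 + 515 - 20 + 5) mod 7 = 2563 mod 7 = 1 -> Tuesday (Mon=0 ... Sun=6)
Days before February (Jan): 31; February 1 index = (1 + 31) mod 7 = 4 -> Friday
Last day offset: 29 - 1 = 28 days
Weekday index = (4 + 28) mod 7 = 4

Friday, February 29


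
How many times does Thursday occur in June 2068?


June 2068 has 30 days
Anchor: Jan 1, 2068. With p = 2068 - 1 = 2067: (p + p//4 - p//100 + p//400) mod 7 = (2067 + 516 - 20 + 5) mod 7 = 2568 mod 7 = 6 -> Sunday (Mon=0 ... Sun=6)
Days before June (Jan-May): 152; June 1 index = (6 + 152) mod 7 = 4 -> Friday
First Thursday is June 7
Thursdays: 7, 14, 21, 28

4 Thursdays


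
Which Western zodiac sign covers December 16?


Date: December 16
Conventional tropical zodiac dates: Sagittarius from November 22 onward; Capricorn starts December 22
December 16 falls within the Sagittarius range

Sagittarius


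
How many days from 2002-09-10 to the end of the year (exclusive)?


Day of year: 253 of 365
Remaining = 365 - 253

112 days


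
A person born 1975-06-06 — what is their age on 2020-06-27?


Birth: 1975-06-06
Reference: 2020-06-27
Year difference: 2020 - 1975 = 45

45 years old


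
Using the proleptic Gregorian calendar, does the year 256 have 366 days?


Gregorian leap year rule: divisible by 4, but not by 100, unless also by 400.
256 is divisible by 4 but not 100 -> leap year

Yes


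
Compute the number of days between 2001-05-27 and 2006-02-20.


From 2001-05-27 to 2006-02-20
2001-05-27: days before May = 31 + 28 + 31 + 30 = 120 (2001 is not a leap year); day of year = 120 + 27 = 147
2006-02-20: days before February = 31; day of year = 31 + 20 = 51
Rest of 2001: 365 - 147 = 218
Full years 2002 (365), 2003 (365), 2004 (366), 2005 (365): 1461
Total = 218 + 1461 + 51 = 1730

1730 days


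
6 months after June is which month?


June is month 6
6 + 6 = 12

December


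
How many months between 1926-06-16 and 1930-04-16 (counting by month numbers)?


From June 1926 to April 1930
4 years * 12 = 48 months, minus 2 months = 46

46 months


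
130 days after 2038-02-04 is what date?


Start: 2038-02-04, add 130 days
February 2038 has 28 days: 28 - 4 = 24 days to February 28 -> 106 left
March 2038 has 31 days -> 75 left
April 2038 has 30 days -> 45 left
May 2038 has 31 days -> 14 left
June 2038: 14 <= 30 -> lands on June 14

Result: 2038-06-14


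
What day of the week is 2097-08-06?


Date: August 6, 2097
Anchor: Jan 1, 2097. With p = 2097 - 1 = 2096: (p + p//4 - p//100 + p//400) mod 7 = (2096 + 524 - 20 + 5) mod 7 = 2605 mod 7 = 1 -> Tuesday (Mon=0 ... Sun=6)
Days before August (Jan-Jul): 212; offset = 212 + 6 - 1 = 217
Weekday index = (1 + 217) mod 7 = 1

Day of the week: Tuesday


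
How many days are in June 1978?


June 1978

30 days


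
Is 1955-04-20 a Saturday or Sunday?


Anchor: Jan 1, 1955. With p = 1955 - 1 = 1954: (p + p//4 - p//100 + p//400) mod 7 = (1954 + 488 - 19 + 4) mod 7 = 2427 mod 7 = 5 -> Saturday (Mon=0 ... Sun=6)
Day of year: 110; offset = 109
Weekday index = (5 + 109) mod 7 = 2 -> Wednesday
Weekend days: Saturday, Sunday

No


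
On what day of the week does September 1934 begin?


Target: September 1, 1934
Anchor: Jan 1, 1934. With p = 1934 - 1 = 1933: (p + p//4 - p//100 + p//400) mod 7 = (1933 + 483 - 19 + 4) mod 7 = 2401 mod 7 = 0 -> Monday (Mon=0 ... Sun=6)
Days before September (Jan-Aug): 243 days
Weekday index = (0 + 243) mod 7 = 5

Saturday


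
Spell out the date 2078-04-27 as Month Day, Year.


ISO 2078-04-27 parses as year=2078, month=04, day=27
Month 4 -> April

April 27, 2078


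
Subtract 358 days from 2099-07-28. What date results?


Start: 2099-07-28, subtract 358 days
Back 28 days from July 28 reaches June 30, 2099 -> 330 left
June 2099 has 30 days -> back to May 31, 2099 -> 300 left
May 2099 has 31 days -> back to April 30, 2099 -> 269 left
April 2099 has 30 days -> back to March 31, 2099 -> 239 left
March 2099 has 31 days -> back to February 28, 2099 -> 208 left
February 2099 has 28 days -> back to January 31, 2099 -> 180 left
January 2099 has 31 days -> back to December 31, 2098 -> 149 left
December 2098 has 31 days -> back to November 30, 2098 -> 118 left
November 2098 has 30 days -> back to October 31, 2098 -> 88 left
October 2098 has 31 days -> back to September 30, 2098 -> 57 left
September 2098 has 30 days -> back to August 31, 2098 -> 27 left
August 2098: 31 - 27 = 4 -> lands on August 4

Result: 2098-08-04


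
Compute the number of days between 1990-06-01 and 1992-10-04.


From 1990-06-01 to 1992-10-04
1990-06-01: days before June = 31 + 28 + 31 + 30 + 31 = 151 (1990 is not a leap year); day of year = 151 + 1 = 152
1992-10-04: days before October = 31 + 29 + 31 + 30 + 31 + 30 + 31 + 31 + 30 = 274 (1992 is a leap year); day of year = 274 + 4 = 278
Rest of 1990: 365 - 152 = 213
Full years 1991 (365): 365
Total = 213 + 365 + 278 = 856

856 days


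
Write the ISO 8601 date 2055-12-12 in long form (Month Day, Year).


ISO 2055-12-12 parses as year=2055, month=12, day=12
Month 12 -> December

December 12, 2055


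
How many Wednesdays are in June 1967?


June 1967 has 30 days
Anchor: Jan 1, 1967. With p = 1967 - 1 = 1966: (p + p//4 - p//100 + p//400) mod 7 = (1966 + 491 - 19 + 4) mod 7 = 2442 mod 7 = 6 -> Sunday (Mon=0 ... Sun=6)
Days before June (Jan-May): 151; June 1 index = (6 + 151) mod 7 = 3 -> Thursday
First Wednesday is June 7
Wednesdays: 7, 14, 21, 28

4 Wednesdays


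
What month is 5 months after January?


January is month 1
1 + 5 = 6

June


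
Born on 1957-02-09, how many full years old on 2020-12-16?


Birth: 1957-02-09
Reference: 2020-12-16
Year difference: 2020 - 1957 = 63

63 years old


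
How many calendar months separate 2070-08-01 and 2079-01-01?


From August 2070 to January 2079
9 years * 12 = 108 months, minus 7 months = 101

101 months


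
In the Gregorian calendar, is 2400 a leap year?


Gregorian leap year rule: divisible by 4, but not by 100, unless also by 400.
2400 is divisible by 400 -> leap year

Yes


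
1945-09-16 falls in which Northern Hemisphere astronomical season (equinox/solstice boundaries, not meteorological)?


Date: September 16
Astronomical Summer (approx.; exact equinox/solstice day varies by year): June 21 to September 21
September 16 falls within the Summer window

Summer


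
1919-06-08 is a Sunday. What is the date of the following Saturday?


Current: Sunday
Target: Saturday
Days ahead: 6

Next Saturday: 1919-06-14


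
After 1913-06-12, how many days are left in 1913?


Day of year: 163 of 365
Remaining = 365 - 163

202 days


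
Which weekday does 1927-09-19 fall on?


Date: September 19, 1927
Anchor: Jan 1, 1927. With p = 1927 - 1 = 1926: (p + p//4 - p//100 + p//400) mod 7 = (1926 + 481 - 19 + 4) mod 7 = 2392 mod 7 = 5 -> Saturday (Mon=0 ... Sun=6)
Days before September (Jan-Aug): 243; offset = 243 + 19 - 1 = 261
Weekday index = (5 + 261) mod 7 = 0

Day of the week: Monday


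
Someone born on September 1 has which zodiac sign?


Date: September 1
Conventional tropical zodiac dates: Virgo from August 23 onward; Libra starts September 23
September 1 falls within the Virgo range

Virgo


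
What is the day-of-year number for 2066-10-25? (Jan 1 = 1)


Date: October 25, 2066
Days in months 1 through 9: 273
Plus 25 days in October

Day of year: 298


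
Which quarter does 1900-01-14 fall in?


Month: January (month 1)
Q1: Jan-Mar, Q2: Apr-Jun, Q3: Jul-Sep, Q4: Oct-Dec

Q1


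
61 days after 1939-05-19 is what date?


Start: 1939-05-19, add 61 days
May 1939 has 31 days: 31 - 19 = 12 days to May 31 -> 49 left
June 1939 has 30 days -> 19 left
July 1939: 19 <= 31 -> lands on July 19

Result: 1939-07-19


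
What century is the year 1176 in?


Century = (year - 1) // 100 + 1
= (1176 - 1) // 100 + 1
= 1175 // 100 + 1
= 11 + 1

12th century


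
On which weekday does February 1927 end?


February 1927 has 28 days
Anchor: Jan 1, 1927. With p = 1927 - 1 = 1926: (p + p//4 - p//100 + p//400) mod 7 = (1926 + 481 - 19 + 4) mod 7 = 2392 mod 7 = 5 -> Saturday (Mon=0 ... Sun=6)
Days before February (Jan): 31; February 1 index = (5 + 31) mod 7 = 1 -> Tuesday
Last day offset: 28 - 1 = 27 days
Weekday index = (1 + 27) mod 7 = 0

Monday, February 28
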